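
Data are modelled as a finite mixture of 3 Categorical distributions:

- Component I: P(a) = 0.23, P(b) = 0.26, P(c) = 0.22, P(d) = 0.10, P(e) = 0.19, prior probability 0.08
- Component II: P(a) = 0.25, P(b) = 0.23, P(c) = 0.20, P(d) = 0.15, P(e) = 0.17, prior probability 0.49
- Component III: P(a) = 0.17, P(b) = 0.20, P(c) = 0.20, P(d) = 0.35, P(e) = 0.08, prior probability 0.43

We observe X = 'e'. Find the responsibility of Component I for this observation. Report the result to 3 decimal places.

By Bayes' theorem, P(k | x) = P(Z=k) f_k(x) / Σ_j P(Z=j) f_j(x).
Evaluate each component's likelihood at the observed value:
  f_I = 0.19
  f_II = 0.17
  f_III = 0.08
Prior × likelihood for each component:
  P(Z=I)·f_I = 0.08 × 0.19 = 0.0152
  P(Z=II)·f_II = 0.49 × 0.17 = 0.0833
  P(Z=III)·f_III = 0.43 × 0.08 = 0.0344
Marginal: 0.0152 + 0.0833 + 0.0344 = 0.1329
P(Component I | x) = 0.0152 / 0.1329 ≈ 0.114

0.114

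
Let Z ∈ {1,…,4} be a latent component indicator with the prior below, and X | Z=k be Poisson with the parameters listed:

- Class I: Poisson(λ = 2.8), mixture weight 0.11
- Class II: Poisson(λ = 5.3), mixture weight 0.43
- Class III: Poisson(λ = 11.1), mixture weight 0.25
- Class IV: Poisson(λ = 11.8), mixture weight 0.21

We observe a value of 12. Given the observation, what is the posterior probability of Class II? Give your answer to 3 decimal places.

0.041

P(component k | x) = π_k·f_k(x) / marginal(x), where marginal(x) = Σ_j π_j·f_j(x).
Poisson probabilities:
  p_I = e^(−2.8)·2.8^12/12! = 2.94805e-05
  p_II = e^(−5.3)·5.3^12/12! = 0.00511933
  p_III = e^(−11.1)·11.1^12/12! = 0.110375
  p_IV = e^(−11.8)·11.8^12/12! = 0.114175
Prior × likelihood for each component:
  π_I·p_I = 0.11 × 2.94805e-05 = 3.24286e-06
  π_II·p_II = 0.43 × 0.00511933 = 0.00220131
  π_III·p_III = 0.25 × 0.110375 = 0.0275937
  π_IV·p_IV = 0.21 × 0.114175 = 0.0239768
Denominator: 3.24286e-06 + 0.00220131 + 0.0275937 + 0.0239768 = 0.0537751
So the posterior for Class II is 0.00220131 / 0.0537751 ≈ 0.041.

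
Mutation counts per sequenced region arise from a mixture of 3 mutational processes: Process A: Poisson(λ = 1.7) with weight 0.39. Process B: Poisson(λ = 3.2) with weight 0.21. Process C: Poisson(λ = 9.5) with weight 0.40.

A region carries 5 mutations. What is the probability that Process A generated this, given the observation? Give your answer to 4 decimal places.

0.1631

By Bayes' theorem, P(k | x) = P(Z=k) f_k(x) / Σ_j P(Z=j) f_j(x).
Poisson probabilities:
  L_A = e^(−1.7)·1.7^5/5! = 0.0216154
  L_B = e^(−3.2)·3.2^5/5! = 0.113979
  L_C = e^(−9.5)·9.5^5/5! = 0.0482658
Multiply by the mixture weights:
  P(Z=A)·L_A = 0.39 × 0.0216154 = 0.00843
  P(Z=B)·L_B = 0.21 × 0.113979 = 0.0239357
  P(Z=C)·L_C = 0.40 × 0.0482658 = 0.0193063
Normaliser: 0.00843 + 0.0239357 + 0.0193063 = 0.051672
Responsibility of Process A: 0.00843 / 0.051672 ≈ 0.1631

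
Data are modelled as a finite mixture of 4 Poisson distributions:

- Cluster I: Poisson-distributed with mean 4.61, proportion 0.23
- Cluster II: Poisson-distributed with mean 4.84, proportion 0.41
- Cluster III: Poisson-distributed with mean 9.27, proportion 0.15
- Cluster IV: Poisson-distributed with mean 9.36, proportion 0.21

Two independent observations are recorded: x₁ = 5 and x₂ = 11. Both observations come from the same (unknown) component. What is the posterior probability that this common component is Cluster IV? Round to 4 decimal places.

0.4277

The responsibility of component k is π_k f_k(x) divided by Σ_j π_j f_j(x).
Since both observations come from the same component, the likelihood for component k is f_k(x₁)·f_k(x₂).
  p_I = [e^(−4.61)·4.61^5/5! = 0.172674] × [0.00498261] = 0.000860365
  p_II = [e^(−4.84)·4.84^5/5! = 0.175009] × [0.00676329] = 0.00118364
  p_III = [e^(−9.27)·9.27^5/5! = 0.0537412] × [0.102521] = 0.00550959
  p_IV = [e^(−9.36)·9.36^5/5! = 0.0515468] × [0.104203] = 0.00537136
Prior × likelihood for each component:
  π_I·p_I = 0.23 × 0.000860365 = 0.000197884
  π_II·p_II = 0.41 × 0.00118364 = 0.000485291
  π_III·p_III = 0.15 × 0.00550959 = 0.000826438
  π_IV·p_IV = 0.21 × 0.00537136 = 0.00112798
Denominator: 0.000197884 + 0.000485291 + 0.000826438 + 0.00112798 = 0.0026376
Responsibility of Cluster IV: 0.00112798 / 0.0026376 ≈ 0.4277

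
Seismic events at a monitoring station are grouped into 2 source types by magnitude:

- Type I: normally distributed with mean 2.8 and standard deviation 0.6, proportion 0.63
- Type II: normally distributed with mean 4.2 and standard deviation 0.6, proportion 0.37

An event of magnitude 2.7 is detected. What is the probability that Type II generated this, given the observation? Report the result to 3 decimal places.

By Bayes' theorem, P(k | x) = π_k f_k(x) / Σ_j π_j f_j(x).
Evaluate each component's likelihood at the observed value:
  p_I = 0.655733
  p_II = 0.0292138
Multiply by the mixture weights:
  π_I·p_I = 0.63 × 0.655733 = 0.413112
  π_II·p_II = 0.37 × 0.0292138 = 0.0108091
Normaliser: 0.413112 + 0.0108091 = 0.423921
P(Type II | x) = 0.0108091 / 0.423921 ≈ 0.025

0.025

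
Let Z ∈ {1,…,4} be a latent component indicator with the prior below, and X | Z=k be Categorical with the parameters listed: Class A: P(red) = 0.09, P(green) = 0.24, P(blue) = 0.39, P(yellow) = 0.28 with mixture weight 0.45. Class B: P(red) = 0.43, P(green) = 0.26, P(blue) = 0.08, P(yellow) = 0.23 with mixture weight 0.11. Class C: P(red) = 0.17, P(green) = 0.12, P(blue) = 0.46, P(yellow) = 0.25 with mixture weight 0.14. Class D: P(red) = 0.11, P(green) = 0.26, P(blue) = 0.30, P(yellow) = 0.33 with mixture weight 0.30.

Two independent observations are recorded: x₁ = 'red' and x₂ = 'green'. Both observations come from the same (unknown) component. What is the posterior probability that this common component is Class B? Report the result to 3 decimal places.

0.368

Apply Bayes' rule: the posterior for each component is proportional to its prior times its likelihood at x.
Since both observations come from the same component, the likelihood for component k is f_k(x₁)·f_k(x₂).
  f_A = [0.09] × [0.24] = 0.0216
  f_B = [0.43] × [0.26] = 0.1118
  f_C = [0.17] × [0.12] = 0.0204
  f_D = [0.11] × [0.26] = 0.0286
Unnormalised posteriors:
  w_A·f_A = 0.45 × 0.0216 = 0.00972
  w_B·f_B = 0.11 × 0.1118 = 0.012298
  w_C·f_C = 0.14 × 0.0204 = 0.002856
  w_D·f_D = 0.30 × 0.0286 = 0.00858
Sum: 0.00972 + 0.012298 + 0.002856 + 0.00858 = 0.033454
Responsibility of Class B: 0.012298 / 0.033454 ≈ 0.368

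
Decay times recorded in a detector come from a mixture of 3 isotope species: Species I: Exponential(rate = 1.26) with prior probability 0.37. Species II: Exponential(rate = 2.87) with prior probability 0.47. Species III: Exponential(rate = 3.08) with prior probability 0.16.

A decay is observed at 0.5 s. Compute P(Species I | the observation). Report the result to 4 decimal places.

0.3678

Posterior ∝ prior × likelihood, so P(k | x) ∝ w_k f_k(x); normalise over all components.
Component likelihoods at x = 0.5 s:
  f_I = 1.26·e^(−1.26·0.5) = 1.26·e^(−0.6300) = 0.671066
  f_II = 2.87·e^(−2.87·0.5) = 2.87·e^(−1.4350) = 0.683391
  f_III = 3.08·e^(−3.08·0.5) = 3.08·e^(−1.5400) = 0.660294
Multiply by the mixture weights:
  w_I·f_I = 0.37 × 0.671066 = 0.248294
  w_II·f_II = 0.47 × 0.683391 = 0.321194
  w_III·f_III = 0.16 × 0.660294 = 0.105647
Denominator: 0.248294 + 0.321194 + 0.105647 = 0.675135
P(Species I | x) ≈ 0.3678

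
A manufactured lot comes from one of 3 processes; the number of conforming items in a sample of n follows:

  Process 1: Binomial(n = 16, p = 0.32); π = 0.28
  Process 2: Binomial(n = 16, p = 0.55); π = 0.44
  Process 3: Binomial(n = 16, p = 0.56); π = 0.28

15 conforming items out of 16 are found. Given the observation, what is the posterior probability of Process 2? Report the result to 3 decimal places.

By Bayes' theorem, P(k | x) = π_k f_k(x) / Σ_j π_j f_j(x).
Evaluate each component's likelihood at the observed value:
  L_1 = 4.11035e-07
  L_2 = 0.000917852
  L_3 = 0.00117596
Unnormalised posteriors:
  π_1·L_1 = 0.28 × 4.11035e-07 = 1.1509e-07
  π_2·L_2 = 0.44 × 0.000917852 = 0.000403855
  π_3·L_3 = 0.28 × 0.00117596 = 0.000329269
Evidence: 1.1509e-07 + 0.000403855 + 0.000329269 = 0.000733239
P(Process 2 | x) ≈ 0.551

0.551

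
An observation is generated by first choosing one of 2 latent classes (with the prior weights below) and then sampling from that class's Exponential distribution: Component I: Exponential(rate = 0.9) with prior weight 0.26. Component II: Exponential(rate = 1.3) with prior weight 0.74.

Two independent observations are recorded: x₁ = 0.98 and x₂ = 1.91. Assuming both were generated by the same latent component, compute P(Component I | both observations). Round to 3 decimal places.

P(component k | x) = P(Z=k)·f_k(x) / marginal(x), where marginal(x) = Σ_j P(Z=j)·f_j(x).
Since both observations come from the same component, the likelihood for component k is f_k(x₁)·f_k(x₂).
  L_I = [0.372559] × [0.161321] = 0.0601015
  L_II = [0.363624] × [0.10854] = 0.0394677
Prior × likelihood for each component:
  P(Z=I)·L_I = 0.26 × 0.0601015 = 0.0156264
  P(Z=II)·L_II = 0.74 × 0.0394677 = 0.0292061
Denominator: 0.0156264 + 0.0292061 = 0.0448325
So the posterior for Component I is 0.0156264 / 0.0448325 ≈ 0.349.

0.349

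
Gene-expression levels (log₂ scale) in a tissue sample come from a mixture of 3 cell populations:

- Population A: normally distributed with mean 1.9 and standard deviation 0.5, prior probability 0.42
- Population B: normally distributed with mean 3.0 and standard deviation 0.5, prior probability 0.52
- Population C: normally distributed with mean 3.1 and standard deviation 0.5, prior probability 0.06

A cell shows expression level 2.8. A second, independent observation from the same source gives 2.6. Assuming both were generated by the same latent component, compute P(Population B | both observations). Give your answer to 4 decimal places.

The responsibility of component k is π_k f_k(x) divided by Σ_j π_j f_j(x).
Since both observations come from the same component, the likelihood for component k is f_k(x₁)·f_k(x₂).
  p_A = [0.1579] × [0.299455] = 0.047284
  p_B = [0.73654] × [0.579383] = 0.426739
  p_C = [0.666449] × [0.483941] = 0.322522
Multiply by the mixture weights:
  π_A·p_A = 0.42 × 0.047284 = 0.0198593
  π_B·p_B = 0.52 × 0.426739 = 0.221904
  π_C·p_C = 0.06 × 0.322522 = 0.0193513
Evidence: 0.0198593 + 0.221904 + 0.0193513 = 0.261115
P(Population B | x) = 0.221904 / 0.261115 ≈ 0.8498

0.8498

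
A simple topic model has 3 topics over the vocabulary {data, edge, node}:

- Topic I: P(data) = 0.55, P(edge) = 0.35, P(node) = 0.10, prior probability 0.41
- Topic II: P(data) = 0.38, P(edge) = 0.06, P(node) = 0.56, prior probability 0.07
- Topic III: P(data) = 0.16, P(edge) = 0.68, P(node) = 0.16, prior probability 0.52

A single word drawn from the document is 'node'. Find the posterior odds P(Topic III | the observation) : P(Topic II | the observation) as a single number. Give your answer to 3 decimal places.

2.122

Posterior odds = (w_i f_i(x)) / (w_j f_j(x)); the normalising sum cancels.
Component likelihoods at x = 'node':
  p_I = P(node | comp) = 0.10
  p_II = P(node | comp) = 0.56
  p_III = P(node | comp) = 0.16
0.0832 / 0.0392 ≈ 2.122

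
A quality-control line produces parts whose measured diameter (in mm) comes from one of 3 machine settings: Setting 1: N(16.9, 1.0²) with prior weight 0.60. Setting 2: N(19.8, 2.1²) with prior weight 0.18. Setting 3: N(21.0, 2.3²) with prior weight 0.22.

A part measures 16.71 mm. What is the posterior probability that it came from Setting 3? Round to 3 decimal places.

0.026

Apply Bayes' rule: the posterior for each component is proportional to its prior times its likelihood at x.
Component likelihoods at x = 16.71 mm:
  f_1 = (1/(1.0·√(2π)))·exp(−(16.71−16.9)²/(2·1.0²)) = 0.398942·exp(-0.01805) = 0.391806
  f_2 = (1/(2.1·√(2π)))·exp(−(16.71−19.8)²/(2·2.1²)) = 0.189973·exp(-1.08255) = 0.0643494
  f_3 = (1/(2.3·√(2π)))·exp(−(16.71−21.0)²/(2·2.3²)) = 0.173453·exp(-1.73952) = 0.0304592
Unnormalised posteriors:
  π_1·f_1 = 0.60 × 0.391806 = 0.235084
  π_2·f_2 = 0.18 × 0.0643494 = 0.0115829
  π_3·f_3 = 0.22 × 0.0304592 = 0.00670103
Evidence: 0.235084 + 0.0115829 + 0.00670103 = 0.253368
Responsibility of Setting 3: 0.00670103 / 0.253368 ≈ 0.026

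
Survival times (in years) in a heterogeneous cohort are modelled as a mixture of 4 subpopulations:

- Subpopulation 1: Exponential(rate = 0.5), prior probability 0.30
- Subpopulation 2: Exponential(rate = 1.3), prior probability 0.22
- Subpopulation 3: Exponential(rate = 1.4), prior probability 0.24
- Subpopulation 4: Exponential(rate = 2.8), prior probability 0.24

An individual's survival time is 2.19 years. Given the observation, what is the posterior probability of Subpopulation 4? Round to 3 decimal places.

Posterior ∝ prior × likelihood, so P(k | x) ∝ w_k f_k(x); normalise over all components.
Component likelihoods at x = 2.19 years:
  f_1 = 0.5·e^(−0.5·2.19) = 0.5·e^(−1.0950) = 0.16727
  f_2 = 1.3·e^(−1.3·2.19) = 1.3·e^(−2.8470) = 0.0754235
  f_3 = 1.4·e^(−1.4·2.19) = 1.4·e^(−3.0660) = 0.0652501
  f_4 = 2.8·e^(−2.8·2.19) = 2.8·e^(−6.1320) = 0.00608225
Prior × likelihood for each component:
  w_1·f_1 = 0.30 × 0.16727 = 0.0501809
  w_2·f_2 = 0.22 × 0.0754235 = 0.0165932
  w_3·f_3 = 0.24 × 0.0652501 = 0.01566
  w_4·f_4 = 0.24 × 0.00608225 = 0.00145974
Evidence: 0.0501809 + 0.0165932 + 0.01566 + 0.00145974 = 0.0838939
P(Subpopulation 4 | the observation) = 0.00145974 / 0.0838939 ≈ 0.017

0.017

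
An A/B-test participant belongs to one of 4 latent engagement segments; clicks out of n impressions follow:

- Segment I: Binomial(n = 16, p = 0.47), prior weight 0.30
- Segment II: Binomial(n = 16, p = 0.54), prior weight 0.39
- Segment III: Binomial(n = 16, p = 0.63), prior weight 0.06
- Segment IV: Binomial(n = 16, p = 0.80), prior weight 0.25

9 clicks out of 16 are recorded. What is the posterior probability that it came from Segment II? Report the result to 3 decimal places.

0.558

By Bayes' theorem, P(k | x) = π_k f_k(x) / Σ_j π_j f_j(x).
Component likelihoods at x = 9 clicks out of 16:
  L_I = 0.150397
  L_II = 0.194659
  L_III = 0.169786
  L_IV = 0.0196538
Prior × likelihood for each component:
  π_I·L_I = 0.30 × 0.150397 = 0.045119
  π_II·L_II = 0.39 × 0.194659 = 0.075917
  π_III·L_III = 0.06 × 0.169786 = 0.0101872
  π_IV·L_IV = 0.25 × 0.0196538 = 0.00491344
Evidence: 0.045119 + 0.075917 + 0.0101872 + 0.00491344 = 0.136137
Responsibility of Segment II: 0.075917 / 0.136137 ≈ 0.558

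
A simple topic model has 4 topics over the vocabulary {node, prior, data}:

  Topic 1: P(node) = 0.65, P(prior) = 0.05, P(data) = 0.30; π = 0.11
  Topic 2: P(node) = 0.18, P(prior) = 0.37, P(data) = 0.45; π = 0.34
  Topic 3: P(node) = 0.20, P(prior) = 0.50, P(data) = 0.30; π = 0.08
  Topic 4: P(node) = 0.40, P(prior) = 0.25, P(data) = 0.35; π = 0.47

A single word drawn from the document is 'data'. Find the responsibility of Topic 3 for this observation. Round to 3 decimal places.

Apply Bayes' rule: the posterior for each component is proportional to its prior times its likelihood at x.
Evaluate each component's likelihood at the observed value:
  f_1 = 0.3
  f_2 = 0.45
  f_3 = 0.3
  f_4 = 0.35
Multiply by the mixture weights:
  P(Z=1)·f_1 = 0.11 × 0.3 = 0.033
  P(Z=2)·f_2 = 0.34 × 0.45 = 0.153
  P(Z=3)·f_3 = 0.08 × 0.3 = 0.024
  P(Z=4)·f_4 = 0.47 × 0.35 = 0.1645
Marginal: 0.033 + 0.153 + 0.024 + 0.1645 = 0.3745
So the posterior for Topic 3 is 0.024 / 0.3745 ≈ 0.064.

0.064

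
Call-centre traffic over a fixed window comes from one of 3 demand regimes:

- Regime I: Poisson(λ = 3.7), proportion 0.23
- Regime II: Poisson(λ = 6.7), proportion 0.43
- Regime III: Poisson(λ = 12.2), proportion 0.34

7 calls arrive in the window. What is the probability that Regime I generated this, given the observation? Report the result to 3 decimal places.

0.122

P(component k | x) = w_k·f_k(x) / marginal(x), where marginal(x) = Σ_j w_j·f_j(x).
Poisson probabilities:
  L_I = 0.0465685
  L_II = 0.14802
  L_III = 0.0401509
Unnormalised posteriors:
  w_I·L_I = 0.23 × 0.0465685 = 0.0107107
  w_II·L_II = 0.43 × 0.14802 = 0.0636485
  w_III·L_III = 0.34 × 0.0401509 = 0.0136513
Normaliser: 0.0107107 + 0.0636485 + 0.0136513 = 0.0880106
P(Regime I | the observation) = 0.0107107 / 0.0880106 ≈ 0.122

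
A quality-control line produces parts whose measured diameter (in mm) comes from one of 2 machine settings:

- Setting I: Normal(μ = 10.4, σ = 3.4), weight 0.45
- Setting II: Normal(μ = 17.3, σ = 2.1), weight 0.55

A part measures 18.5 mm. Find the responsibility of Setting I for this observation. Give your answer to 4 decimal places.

The responsibility of component k is π_k f_k(x) divided by Σ_j π_j f_j(x).
Evaluate each component's likelihood at the observed value:
  f_I = (1/(3.4·√(2π)))·exp(−(18.5−10.4)²/(2·3.4²)) = 0.117336·exp(-2.83780) = 0.00687051
  f_II = (1/(2.1·√(2π)))·exp(−(18.5−17.3)²/(2·2.1²)) = 0.189973·exp(-0.16327) = 0.161356
Multiply by the mixture weights:
  π_I·f_I = 0.45 × 0.00687051 = 0.00309173
  π_II·f_II = 0.55 × 0.161356 = 0.0887459
Sum: 0.00309173 + 0.0887459 = 0.0918376
P(Setting I | the observation) ≈ 0.0337

0.0337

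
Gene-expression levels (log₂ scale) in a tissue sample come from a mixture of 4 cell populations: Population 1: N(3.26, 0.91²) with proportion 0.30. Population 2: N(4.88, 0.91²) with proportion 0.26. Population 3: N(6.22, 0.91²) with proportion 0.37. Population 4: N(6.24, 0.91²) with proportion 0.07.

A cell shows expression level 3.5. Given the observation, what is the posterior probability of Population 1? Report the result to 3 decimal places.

0.768

P(component k | x) = π_k·f_k(x) / marginal(x), where marginal(x) = Σ_j π_j·f_j(x).
Component likelihoods at x = 3.5:
  f_1 = 0.423413
  f_2 = 0.138832
  f_3 = 0.00503309
  f_4 = 0.00471194
Prior × likelihood for each component:
  π_1·f_1 = 0.30 × 0.423413 = 0.127024
  π_2·f_2 = 0.26 × 0.138832 = 0.0360964
  π_3·f_3 = 0.37 × 0.00503309 = 0.00186224
  π_4·f_4 = 0.07 × 0.00471194 = 0.000329836
Denominator: 0.127024 + 0.0360964 + 0.00186224 + 0.000329836 = 0.165312
Responsibility of Population 1: 0.127024 / 0.165312 ≈ 0.768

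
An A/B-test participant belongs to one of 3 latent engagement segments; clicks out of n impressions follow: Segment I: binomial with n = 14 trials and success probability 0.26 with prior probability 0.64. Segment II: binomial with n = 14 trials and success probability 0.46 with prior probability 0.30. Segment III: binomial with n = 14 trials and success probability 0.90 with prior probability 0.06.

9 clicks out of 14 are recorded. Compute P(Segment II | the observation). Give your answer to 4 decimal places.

0.9268

Apply Bayes' rule: the posterior for each component is proportional to its prior times its likelihood at x.
Evaluate each component's likelihood at the observed value:
  p_I = 0.00241203
  p_II = 0.0847722
  p_III = 0.00775616
Unnormalised posteriors:
  P(Z=I)·p_I = 0.64 × 0.00241203 = 0.0015437
  P(Z=II)·p_II = 0.30 × 0.0847722 = 0.0254317
  P(Z=III)·p_III = 0.06 × 0.00775616 = 0.000465369
Sum: 0.0015437 + 0.0254317 + 0.000465369 = 0.0274407
P(Segment II | data) = 0.0254317 / 0.0274407 ≈ 0.9268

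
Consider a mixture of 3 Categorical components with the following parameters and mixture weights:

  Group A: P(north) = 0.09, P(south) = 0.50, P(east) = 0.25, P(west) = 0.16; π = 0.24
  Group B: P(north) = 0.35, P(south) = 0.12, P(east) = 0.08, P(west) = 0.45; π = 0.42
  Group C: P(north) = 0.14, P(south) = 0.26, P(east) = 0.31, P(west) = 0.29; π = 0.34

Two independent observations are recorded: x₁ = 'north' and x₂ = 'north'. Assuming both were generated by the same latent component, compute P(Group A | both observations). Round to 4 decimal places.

By Bayes' theorem, P(k | x) = P(Z=k) f_k(x) / Σ_j P(Z=j) f_j(x).
Since both observations come from the same component, the likelihood for component k is f_k(x₁)·f_k(x₂).
  f_A = [P(north | comp) = 0.09] × [0.09] = 0.0081
  f_B = [P(north | comp) = 0.35] × [0.35] = 0.1225
  f_C = [P(north | comp) = 0.14] × [0.14] = 0.0196
Unnormalised posteriors:
  P(Z=A)·f_A = 0.24 × 0.0081 = 0.001944
  P(Z=B)·f_B = 0.42 × 0.1225 = 0.05145
  P(Z=C)·f_C = 0.34 × 0.0196 = 0.006664
Normaliser: 0.001944 + 0.05145 + 0.006664 = 0.060058
P(Group A | x) ≈ 0.0324

0.0324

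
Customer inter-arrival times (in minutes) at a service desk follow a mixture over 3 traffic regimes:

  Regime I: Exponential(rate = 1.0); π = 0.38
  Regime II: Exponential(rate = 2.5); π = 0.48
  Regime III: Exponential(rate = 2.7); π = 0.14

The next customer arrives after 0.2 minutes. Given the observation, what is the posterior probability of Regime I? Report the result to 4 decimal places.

By Bayes' theorem, P(k | x) = w_k f_k(x) / Σ_j w_j f_j(x).
Evaluate each component's likelihood at the observed value:
  p_I = 1.0·e^(−1.0·0.2) = 1.0·e^(−0.2000) = 0.818731
  p_II = 2.5·e^(−2.5·0.2) = 2.5·e^(−0.5000) = 1.51633
  p_III = 2.7·e^(−2.7·0.2) = 2.7·e^(−0.5400) = 1.57342
Weight by the priors:
  w_I·p_I = 0.38 × 0.818731 = 0.311118
  w_II·p_II = 0.48 × 1.51633 = 0.727837
  w_III·p_III = 0.14 × 1.57342 = 0.220279
Denominator: 0.311118 + 0.727837 + 0.220279 = 1.25923
Responsibility of Regime I: 0.311118 / 1.25923 ≈ 0.2471

0.2471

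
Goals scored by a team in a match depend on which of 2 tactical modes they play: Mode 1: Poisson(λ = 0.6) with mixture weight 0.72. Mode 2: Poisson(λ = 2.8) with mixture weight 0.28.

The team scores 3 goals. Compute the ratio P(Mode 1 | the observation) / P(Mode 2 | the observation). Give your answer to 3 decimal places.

Posterior odds = (π_i f_i(x)) / (π_j f_j(x)); the normalising sum cancels.
Poisson probabilities:
  f_1 = e^(−0.6)·0.6^3/3! = 0.0197572
  f_2 = e^(−2.8)·2.8^3/3! = 0.222484
Odds = (0.72/0.28) × (0.0197572/0.222484) = 2.57143 × 0.088803 ≈ 0.228

0.228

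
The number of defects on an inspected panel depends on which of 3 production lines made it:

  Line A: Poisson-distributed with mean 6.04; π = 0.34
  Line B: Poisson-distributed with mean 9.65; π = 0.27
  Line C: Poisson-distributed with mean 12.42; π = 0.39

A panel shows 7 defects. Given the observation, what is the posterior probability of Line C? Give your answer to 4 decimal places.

Posterior ∝ prior × likelihood, so P(k | x) ∝ π_k f_k(x); normalise over all components.
Component likelihoods at x = 7 defects:
  f_A = 0.138576
  f_B = 0.0996137
  f_C = 0.036516
Weight by the priors:
  π_A·f_A = 0.34 × 0.138576 = 0.047116
  π_B·f_B = 0.27 × 0.0996137 = 0.0268957
  π_C·f_C = 0.39 × 0.036516 = 0.0142412
Marginal: 0.047116 + 0.0268957 + 0.0142412 = 0.0882529
P(Line C | data) ≈ 0.1614

0.1614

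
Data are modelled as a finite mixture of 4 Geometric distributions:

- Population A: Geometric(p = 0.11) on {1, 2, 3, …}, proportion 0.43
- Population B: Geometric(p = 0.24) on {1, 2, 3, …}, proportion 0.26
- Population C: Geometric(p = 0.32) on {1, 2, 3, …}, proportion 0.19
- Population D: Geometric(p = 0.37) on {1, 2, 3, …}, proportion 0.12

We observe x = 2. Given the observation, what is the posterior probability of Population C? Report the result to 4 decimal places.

By Bayes' theorem, P(k | x) = π_k f_k(x) / Σ_j π_j f_j(x).
Geometric probabilities:
  L_A = 0.11·(1−0.11)^1 = 0.11·0.89 = 0.0979
  L_B = 0.24·(1−0.24)^1 = 0.24·0.76 = 0.1824
  L_C = 0.32·(1−0.32)^1 = 0.32·0.68 = 0.2176
  L_D = 0.37·(1−0.37)^1 = 0.37·0.63 = 0.2331
Weight by the priors:
  π_A·L_A = 0.43 × 0.0979 = 0.042097
  π_B·L_B = 0.26 × 0.1824 = 0.047424
  π_C·L_C = 0.19 × 0.2176 = 0.041344
  π_D·L_D = 0.12 × 0.2331 = 0.027972
Sum: 0.042097 + 0.047424 + 0.041344 + 0.027972 = 0.158837
P(Population C | data) = 0.041344 / 0.158837 ≈ 0.2603

0.2603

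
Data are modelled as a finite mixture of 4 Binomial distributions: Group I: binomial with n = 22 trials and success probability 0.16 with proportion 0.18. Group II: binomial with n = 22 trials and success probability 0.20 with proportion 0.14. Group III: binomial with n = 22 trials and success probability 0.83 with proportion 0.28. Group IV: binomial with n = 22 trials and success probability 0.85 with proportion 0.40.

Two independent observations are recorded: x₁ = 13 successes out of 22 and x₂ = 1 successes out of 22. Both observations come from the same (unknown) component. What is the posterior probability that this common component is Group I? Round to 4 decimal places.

0.1964

By Bayes' theorem, P(k | x) = π_k f_k(x) / Σ_j π_j f_j(x).
Since both observations come from the same component, the likelihood for component k is f_k(x₁)·f_k(x₂).
  L_I = [C(22,13)·0.16^13·0.84^9 = 497420·4.5036e-11·0.208216 = 4.66441e-06] × [0.0904498] = 4.21895e-07
  L_II = [C(22,13)·0.20^13·0.80^9 = 497420·8.192e-10·0.134218 = 5.46919e-05] × [0.0405828] = 2.21955e-06
  L_III = [C(22,13)·0.83^13·0.17^9 = 497420·0.0887187·1.18588e-07 = 0.00523334] × [1.26162e-15] = 6.60248e-18
  L_IV = [C(22,13)·0.85^13·0.15^9 = 497420·0.120905·3.84434e-08 = 0.00231201] × [9.32735e-17] = 2.1565e-19
Unnormalised posteriors:
  π_I·L_I = 0.18 × 4.21895e-07 = 7.59411e-08
  π_II·L_II = 0.14 × 2.21955e-06 = 3.10737e-07
  π_III·L_III = 0.28 × 6.60248e-18 = 1.84869e-18
  π_IV·L_IV = 0.40 × 2.1565e-19 = 8.62598e-20
Evidence: 7.59411e-08 + 3.10737e-07 + 1.84869e-18 + 8.62598e-20 = 3.86678e-07
P(Group I | x₁, x₂) ≈ 0.1964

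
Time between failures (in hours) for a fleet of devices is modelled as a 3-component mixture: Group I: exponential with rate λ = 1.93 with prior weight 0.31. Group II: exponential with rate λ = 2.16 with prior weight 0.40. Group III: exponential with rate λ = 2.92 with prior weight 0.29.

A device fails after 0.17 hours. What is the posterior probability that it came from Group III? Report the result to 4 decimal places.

0.3337

The responsibility of component k is π_k f_k(x) divided by Σ_j π_j f_j(x).
Evaluate each component's likelihood at the observed value:
  f_I = 1.39016
  f_II = 1.49617
  f_III = 1.77746
Weight by the priors:
  π_I·f_I = 0.31 × 1.39016 = 0.43095
  π_II·f_II = 0.40 × 1.49617 = 0.598468
  π_III·f_III = 0.29 × 1.77746 = 0.515462
Marginal: 0.43095 + 0.598468 + 0.515462 = 1.54488
P(Group III | 0.17 hours) ≈ 0.3337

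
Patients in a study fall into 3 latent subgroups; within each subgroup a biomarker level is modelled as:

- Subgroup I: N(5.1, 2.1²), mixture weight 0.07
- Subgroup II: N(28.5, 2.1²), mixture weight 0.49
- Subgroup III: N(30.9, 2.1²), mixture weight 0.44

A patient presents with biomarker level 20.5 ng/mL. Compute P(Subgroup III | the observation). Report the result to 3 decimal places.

0.006

Apply Bayes' rule: the posterior for each component is proportional to its prior times its likelihood at x.
Component likelihoods at x = 20.5 ng/mL:
  p_I = (1/(2.1·√(2π)))·exp(−(20.5−5.1)²/(2·2.1²)) = 0.189973·exp(-26.88889) = 3.9902e-13
  p_II = (1/(2.1·√(2π)))·exp(−(20.5−28.5)²/(2·2.1²)) = 0.189973·exp(-7.25624) = 0.000134075
  p_III = (1/(2.1·√(2π)))·exp(−(20.5−30.9)²/(2·2.1²)) = 0.189973·exp(-12.26304) = 8.97265e-07
Multiply by the mixture weights:
  P(Z=I)·p_I = 0.07 × 3.9902e-13 = 2.79314e-14
  P(Z=II)·p_II = 0.49 × 0.000134075 = 6.56967e-05
  P(Z=III)·p_III = 0.44 × 8.97265e-07 = 3.94797e-07
Sum: 2.79314e-14 + 6.56967e-05 + 3.94797e-07 = 6.60915e-05
So the posterior for Subgroup III is 3.94797e-07 / 6.60915e-05 ≈ 0.006.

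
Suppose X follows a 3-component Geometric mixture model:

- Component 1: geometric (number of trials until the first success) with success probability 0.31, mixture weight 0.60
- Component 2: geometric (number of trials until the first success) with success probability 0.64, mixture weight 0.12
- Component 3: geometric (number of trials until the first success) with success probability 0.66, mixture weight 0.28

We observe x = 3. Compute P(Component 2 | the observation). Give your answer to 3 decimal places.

0.083

The responsibility of component k is π_k f_k(x) divided by Σ_j π_j f_j(x).
Evaluate each component's likelihood at the observed value:
  p_1 = 0.31·(1−0.31)^2 = 0.31·0.4761 = 0.147591
  p_2 = 0.64·(1−0.64)^2 = 0.64·0.1296 = 0.082944
  p_3 = 0.66·(1−0.66)^2 = 0.66·0.1156 = 0.076296
Multiply by the mixture weights:
  π_1·p_1 = 0.60 × 0.147591 = 0.0885546
  π_2·p_2 = 0.12 × 0.082944 = 0.00995328
  π_3·p_3 = 0.28 × 0.076296 = 0.0213629
Sum: 0.0885546 + 0.00995328 + 0.0213629 = 0.119871
So the posterior for Component 2 is 0.00995328 / 0.119871 ≈ 0.083.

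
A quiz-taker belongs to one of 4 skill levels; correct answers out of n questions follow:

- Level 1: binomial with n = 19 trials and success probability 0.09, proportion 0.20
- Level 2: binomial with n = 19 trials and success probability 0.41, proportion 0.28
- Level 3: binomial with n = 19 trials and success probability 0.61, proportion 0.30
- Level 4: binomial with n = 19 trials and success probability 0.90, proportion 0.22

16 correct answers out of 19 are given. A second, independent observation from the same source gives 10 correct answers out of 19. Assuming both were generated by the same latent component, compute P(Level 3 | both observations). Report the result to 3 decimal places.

By Bayes' theorem, P(k | x) = P(Z=k) f_k(x) / Σ_j P(Z=j) f_j(x).
Since both observations come from the same component, the likelihood for component k is f_k(x₁)·f_k(x₂).
  p_1 = [C(19,16)·0.09^16·0.91^3 = 969·1.85302e-17·0.753571 = 1.35309e-14] × [1.37837e-06] = 1.86507e-20
  p_2 = [C(19,16)·0.41^16·0.59^3 = 969·6.3759e-07·0.205379 = 0.000126888] × [0.107418] = 1.363e-05
  p_3 = [C(19,16)·0.61^16·0.39^3 = 969·0.000367517·0.059319 = 0.0211249] × [0.137546] = 0.00290565
  p_4 = [C(19,16)·0.90^16·0.10^3 = 969·0.185302·0.001 = 0.179558] × [3.22102e-05] = 5.78359e-06
Prior × likelihood for each component:
  P(Z=1)·p_1 = 0.20 × 1.86507e-20 = 3.73013e-21
  P(Z=2)·p_2 = 0.28 × 1.363e-05 = 3.81641e-06
  P(Z=3)·p_3 = 0.30 × 0.00290565 = 0.000871695
  P(Z=4)·p_4 = 0.22 × 5.78359e-06 = 1.27239e-06
Evidence: 3.73013e-21 + 3.81641e-06 + 0.000871695 + 1.27239e-06 = 0.000876784
P(Level 3 | x) = 0.000871695 / 0.000876784 ≈ 0.994

0.994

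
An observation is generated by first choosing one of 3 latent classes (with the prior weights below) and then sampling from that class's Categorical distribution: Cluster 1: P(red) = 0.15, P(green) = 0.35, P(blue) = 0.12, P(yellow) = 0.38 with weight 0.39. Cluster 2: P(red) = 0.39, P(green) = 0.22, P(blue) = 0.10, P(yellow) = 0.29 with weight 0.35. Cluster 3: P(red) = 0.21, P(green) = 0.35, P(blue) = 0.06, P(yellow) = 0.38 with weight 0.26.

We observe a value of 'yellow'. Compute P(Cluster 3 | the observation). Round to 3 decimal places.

0.284

Apply Bayes' rule: the posterior for each component is proportional to its prior times its likelihood at x.
Categorical probabilities:
  f_1 = 0.38
  f_2 = 0.29
  f_3 = 0.38
Weight by the priors:
  π_1·f_1 = 0.39 × 0.38 = 0.1482
  π_2·f_2 = 0.35 × 0.29 = 0.1015
  π_3·f_3 = 0.26 × 0.38 = 0.0988
Denominator: 0.1482 + 0.1015 + 0.0988 = 0.3485
P(Cluster 3 | data) = 0.0988 / 0.3485 ≈ 0.284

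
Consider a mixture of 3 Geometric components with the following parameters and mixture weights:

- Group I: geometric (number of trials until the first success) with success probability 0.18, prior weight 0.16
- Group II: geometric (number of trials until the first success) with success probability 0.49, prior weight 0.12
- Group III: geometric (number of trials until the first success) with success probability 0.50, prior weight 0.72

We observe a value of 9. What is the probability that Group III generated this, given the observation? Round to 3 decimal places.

0.186

The responsibility of component k is π_k f_k(x) divided by Σ_j π_j f_j(x).
Evaluate each component's likelihood at the observed value:
  L_I = 0.18·(1−0.18)^8 = 0.18·0.204414 = 0.0367945
  L_II = 0.49·(1−0.49)^8 = 0.49·0.00457679 = 0.00224263
  L_III = 0.50·(1−0.50)^8 = 0.50·0.00390625 = 0.00195312
Multiply by the mixture weights:
  π_I·L_I = 0.16 × 0.0367945 = 0.00588713
  π_II·L_II = 0.12 × 0.00224263 = 0.000269116
  π_III·L_III = 0.72 × 0.00195312 = 0.00140625
Evidence: 0.00588713 + 0.000269116 + 0.00140625 = 0.00756249
So the posterior for Group III is 0.00140625 / 0.00756249 ≈ 0.186.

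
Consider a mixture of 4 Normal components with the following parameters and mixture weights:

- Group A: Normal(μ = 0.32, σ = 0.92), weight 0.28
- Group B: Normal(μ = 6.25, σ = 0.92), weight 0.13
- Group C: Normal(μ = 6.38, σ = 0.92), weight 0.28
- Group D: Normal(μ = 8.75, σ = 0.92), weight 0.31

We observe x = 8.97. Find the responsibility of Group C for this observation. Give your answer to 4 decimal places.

P(component k | x) = P(Z=k)·f_k(x) / marginal(x), where marginal(x) = Σ_j P(Z=j)·f_j(x).
Component likelihoods at x = 8.97:
  p_A = 2.76132e-20
  p_B = 0.00548319
  p_C = 0.0082439
  p_D = 0.42141
Unnormalised posteriors:
  P(Z=A)·p_A = 0.28 × 2.76132e-20 = 7.73169e-21
  P(Z=B)·p_B = 0.13 × 0.00548319 = 0.000712815
  P(Z=C)·p_C = 0.28 × 0.0082439 = 0.00230829
  P(Z=D)·p_D = 0.31 × 0.42141 = 0.130637
Denominator: 7.73169e-21 + 0.000712815 + 0.00230829 + 0.130637 = 0.133658
P(Group C | x) ≈ 0.0173

0.0173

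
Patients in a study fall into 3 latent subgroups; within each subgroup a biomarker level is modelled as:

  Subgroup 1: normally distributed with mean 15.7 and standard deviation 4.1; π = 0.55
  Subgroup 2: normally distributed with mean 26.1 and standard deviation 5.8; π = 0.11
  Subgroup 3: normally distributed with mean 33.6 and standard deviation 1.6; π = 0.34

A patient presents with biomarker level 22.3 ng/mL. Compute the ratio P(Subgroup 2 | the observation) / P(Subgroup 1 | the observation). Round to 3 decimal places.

Only the two components matter; the odds are (π_i f_i(x)) / (π_j f_j(x)).
Component likelihoods at x = 22.3 ng/mL:
  f_1 = (1/(4.1·√(2π)))·exp(−(22.3−15.7)²/(2·4.1²)) = 0.097303·exp(-1.29566) = 0.0266336
  f_2 = (1/(5.8·√(2π)))·exp(−(22.3−26.1)²/(2·5.8²)) = 0.068783·exp(-0.21463) = 0.0554972
  f_3 = (1/(1.6·√(2π)))·exp(−(22.3−33.6)²/(2·1.6²)) = 0.249339·exp(-24.93945) = 3.67894e-12
Posterior odds = (π_2·f_2) / (π_1·f_1) = (0.11·0.0554972) / (0.55·0.0266336) = 0.0061047 / 0.0146485 ≈ 0.417

0.417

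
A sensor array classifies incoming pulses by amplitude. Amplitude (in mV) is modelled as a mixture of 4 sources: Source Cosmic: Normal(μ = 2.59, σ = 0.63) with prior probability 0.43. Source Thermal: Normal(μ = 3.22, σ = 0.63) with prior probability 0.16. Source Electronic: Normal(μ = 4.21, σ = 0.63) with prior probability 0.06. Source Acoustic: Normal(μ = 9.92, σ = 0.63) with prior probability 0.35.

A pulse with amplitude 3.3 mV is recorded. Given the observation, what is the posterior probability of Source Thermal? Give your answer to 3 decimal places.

0.389

The responsibility of component k is π_k f_k(x) divided by Σ_j π_j f_j(x).
Component likelihoods at x = 3.3 mV:
  p_Cosmic = 0.335562
  p_Thermal = 0.628157
  p_Electronic = 0.223105
  p_Acoustic = 6.68161e-25
Multiply by the mixture weights:
  π_Cosmic·p_Cosmic = 0.43 × 0.335562 = 0.144291
  π_Thermal·p_Thermal = 0.16 × 0.628157 = 0.100505
  π_Electronic·p_Electronic = 0.06 × 0.223105 = 0.0133863
  π_Acoustic·p_Acoustic = 0.35 × 6.68161e-25 = 2.33856e-25
Normaliser: 0.144291 + 0.100505 + 0.0133863 + 2.33856e-25 = 0.258183
P(Source Thermal | x) ≈ 0.389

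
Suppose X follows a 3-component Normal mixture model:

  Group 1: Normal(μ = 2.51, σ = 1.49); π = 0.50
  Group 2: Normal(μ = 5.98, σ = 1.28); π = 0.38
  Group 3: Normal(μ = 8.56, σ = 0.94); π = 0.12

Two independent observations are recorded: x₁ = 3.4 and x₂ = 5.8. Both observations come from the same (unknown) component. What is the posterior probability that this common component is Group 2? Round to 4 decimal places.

The responsibility of component k is P(Z=k) f_k(x) divided by Σ_j P(Z=j) f_j(x).
Since both observations come from the same component, the likelihood for component k is f_k(x₁)·f_k(x₂).
  L_1 = [0.224] × [0.0233896] = 0.00523927
  L_2 = [0.0408777] × [0.308607] = 0.0126151
  L_3 = [1.21469e-07] × [0.00569817] = 6.92149e-10
Weight by the priors:
  P(Z=1)·L_1 = 0.50 × 0.00523927 = 0.00261964
  P(Z=2)·L_2 = 0.38 × 0.0126151 = 0.00479376
  P(Z=3)·L_3 = 0.12 × 6.92149e-10 = 8.30579e-11
Marginal: 0.00261964 + 0.00479376 + 8.30579e-11 = 0.00741339
P(Group 2 | x₁,x₂) = 0.00479376 / 0.00741339 ≈ 0.6466

0.6466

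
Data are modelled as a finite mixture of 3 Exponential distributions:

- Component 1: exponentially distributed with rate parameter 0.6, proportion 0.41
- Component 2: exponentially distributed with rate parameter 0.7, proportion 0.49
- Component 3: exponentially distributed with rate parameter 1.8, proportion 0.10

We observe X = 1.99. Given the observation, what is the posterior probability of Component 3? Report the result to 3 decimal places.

By Bayes' theorem, P(k | x) = π_k f_k(x) / Σ_j π_j f_j(x).
Evaluate each component's likelihood at the observed value:
  p_1 = 0.6·e^(−0.6·1.99) = 0.6·e^(−1.1940) = 0.181804
  p_2 = 0.7·e^(−0.7·1.99) = 0.7·e^(−1.3930) = 0.17383
  p_3 = 1.8·e^(−1.8·1.99) = 1.8·e^(−3.5820) = 0.050076
Prior × likelihood for each component:
  π_1·p_1 = 0.41 × 0.181804 = 0.0745397
  π_2·p_2 = 0.49 × 0.17383 = 0.0851769
  π_3·p_3 = 0.10 × 0.050076 = 0.0050076
Denominator: 0.0745397 + 0.0851769 + 0.0050076 = 0.164724
P(Component 3 | the observation) = 0.0050076 / 0.164724 ≈ 0.030

0.030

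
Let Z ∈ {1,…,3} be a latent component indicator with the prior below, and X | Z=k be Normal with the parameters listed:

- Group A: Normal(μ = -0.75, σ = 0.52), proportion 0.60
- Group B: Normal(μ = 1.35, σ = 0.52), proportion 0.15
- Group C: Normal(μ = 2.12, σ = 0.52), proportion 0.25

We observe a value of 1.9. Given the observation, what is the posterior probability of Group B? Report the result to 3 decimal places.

P(component k | x) = π_k·f_k(x) / marginal(x), where marginal(x) = Σ_j π_j·f_j(x).
Normal densities:
  f_A = (1/(0.52·√(2π)))·exp(−(1.9−-0.75)²/(2·0.52²)) = 0.767197·exp(-12.98539) = 1.75964e-06
  f_B = (1/(0.52·√(2π)))·exp(−(1.9−1.35)²/(2·0.52²)) = 0.767197·exp(-0.55936) = 0.438512
  f_C = (1/(0.52·√(2π)))·exp(−(1.9−2.12)²/(2·0.52²)) = 0.767197·exp(-0.08950) = 0.701518
Weight by the priors:
  π_A·f_A = 0.60 × 1.75964e-06 = 1.05578e-06
  π_B·f_B = 0.15 × 0.438512 = 0.0657768
  π_C·f_C = 0.25 × 0.701518 = 0.175379
Marginal: 1.05578e-06 + 0.0657768 + 0.175379 = 0.241157
So the posterior for Group B is 0.0657768 / 0.241157 ≈ 0.273.

0.273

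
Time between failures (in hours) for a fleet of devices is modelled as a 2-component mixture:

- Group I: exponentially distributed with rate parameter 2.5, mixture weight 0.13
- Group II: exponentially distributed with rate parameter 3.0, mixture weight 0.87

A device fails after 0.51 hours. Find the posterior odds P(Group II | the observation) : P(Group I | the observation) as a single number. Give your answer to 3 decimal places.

Since P(k|x) ∝ P(Z=k) f_k(x), the posterior odds are P(Z=i) f_i(x) / (P(Z=j) f_j(x)).
Evaluate each component's likelihood at the observed value:
  f_I = 2.5·e^(−2.5·0.51) = 2.5·e^(−1.2750) = 0.698577
  f_II = 3.0·e^(−3.0·0.51) = 3.0·e^(−1.5300) = 0.649607
Odds = (0.87/0.13) × (0.649607/0.698577) = 6.69231 × 0.9299 ≈ 6.223

6.223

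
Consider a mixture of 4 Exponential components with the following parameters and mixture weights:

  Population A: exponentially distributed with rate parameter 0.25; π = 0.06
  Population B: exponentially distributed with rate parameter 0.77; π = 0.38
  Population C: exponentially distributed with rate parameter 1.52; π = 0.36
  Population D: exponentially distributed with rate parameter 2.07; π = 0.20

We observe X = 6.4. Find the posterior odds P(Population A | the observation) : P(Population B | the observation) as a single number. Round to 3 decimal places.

1.429

Posterior odds = (π_i f_i(x)) / (π_j f_j(x)); the normalising sum cancels.
Component likelihoods at x = 6.4:
  L_A = 0.0504741
  L_B = 0.00557555
  L_C = 9.05789e-05
  L_D = 3.65121e-06
0.00302845 / 0.00211871 ≈ 1.429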